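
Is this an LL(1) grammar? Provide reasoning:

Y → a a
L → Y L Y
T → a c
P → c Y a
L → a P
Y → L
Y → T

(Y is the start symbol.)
No. Predict set conflict for Y: { 'a' }

Relevant sets:
  FIRST(L) = { 'a' }
  FIRST(T) = { 'a' }
  FIRST(Y) = { 'a' }

For Y:
  PREDICT(Y → a a) = { 'a' }
  PREDICT(Y → L) = { 'a' }
  PREDICT(Y → T) = { 'a' }
For L:
  PREDICT(L → Y L Y) = { 'a' }
  PREDICT(L → a P) = { 'a' }
T, P have a single production, so nothing to check there.

Conflict found: Predict set conflict for Y: { 'a' }
The grammar is NOT LL(1).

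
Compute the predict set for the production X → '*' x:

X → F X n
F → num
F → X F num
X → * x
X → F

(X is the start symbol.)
{ '*' }

PREDICT(X → '*' x) = (FIRST(RHS) \ {ε}) ∪ (FOLLOW(X) if ε ∈ FIRST(RHS), i.e. RHS ⇒* ε)
FIRST('*' x) = { '*' }
ε ∉ FIRST('*' x), so FOLLOW(X) is not added.
PREDICT(X → '*' x) = { '*' }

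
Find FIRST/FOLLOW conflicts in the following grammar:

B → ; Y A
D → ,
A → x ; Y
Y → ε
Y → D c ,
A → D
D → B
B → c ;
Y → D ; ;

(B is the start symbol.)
Yes. Y → D c ',' with FOLLOW(Y) on { ',', ';', 'c' }; Y → D ';' ';' with FOLLOW(Y) on { ',', ';', 'c' }

A FIRST/FOLLOW conflict occurs when a non-terminal N has a nullable alternative N → β (β ⇒* ε) and another alternative N → α with FIRST(α) ∩ FOLLOW(N) ≠ ∅: on such a lookahead the parser cannot decide between expanding α and letting N vanish via β.

Nullable non-terminals: Y.
FIRST sets used below: FIRST(D) = { ',', ';', 'c' }

Y: nullable alternative(s) Y → ε; FOLLOW(Y) = { $, ',', ';', 'c', 'x' }
  Y → ε: FIRST \ {ε} = { } — this is the only nullable alternative, skip
  Y → D c ,: FIRST \ {ε} = { ',', ';', 'c' } — overlaps FOLLOW(Y) on { ',', ';', 'c' }: CONFLICT
  Y → D ; ;: FIRST \ {ε} = { ',', ';', 'c' } — overlaps FOLLOW(Y) on { ',', ';', 'c' }: CONFLICT

A, B, D have no nullable alternative, so no FIRST/FOLLOW check is needed there.

So the grammar has 2 FIRST/FOLLOW conflicts (marked CONFLICT above).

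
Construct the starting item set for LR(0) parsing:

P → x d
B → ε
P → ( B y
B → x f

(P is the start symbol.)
{ [P → . ( B y], [P → . x d], [P' → . P] }

First, augment the grammar with P' → P
I₀ = CLOSURE({ [P' → . P] }):
  [P' → . P] has the dot before P: add [P → . x d], [P → . ( B y]
No further items can be added.

I₀ = { [P → . ( B y], [P → . x d], [P' → . P] }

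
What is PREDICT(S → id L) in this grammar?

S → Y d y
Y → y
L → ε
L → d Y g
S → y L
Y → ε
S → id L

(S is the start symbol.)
PREDICT(S → id L) = (FIRST(RHS) \ {ε}) ∪ (FOLLOW(S) if ε ∈ FIRST(RHS), i.e. RHS ⇒* ε)
FIRST(id L) = { 'id' }
ε ∉ FIRST(id L), so FOLLOW(S) is not added.
PREDICT(S → id L) = { 'id' }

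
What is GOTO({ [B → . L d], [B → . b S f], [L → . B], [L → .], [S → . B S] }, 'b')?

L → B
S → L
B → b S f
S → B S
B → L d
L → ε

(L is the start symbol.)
GOTO(I, 'b') = CLOSURE({ [A → αX.β] : [A → α.Xβ] ∈ I, X = 'b' })

Items with dot before 'b', with the dot advanced:
  [B → . b S f] → [B → b . S f]
Closure of the advanced items:
  [B → b . S f] has the dot before S: add [S → . L], [S → . B S]
  [S → . L] has the dot before L: add [L → . B], [L → .]
  [S → . B S] has the dot before B: add [B → . b S f], [B → . L d]

GOTO = { [B → . L d], [B → . b S f], [B → b . S f], [L → . B], [L → .], [S → . B S], [S → . L] }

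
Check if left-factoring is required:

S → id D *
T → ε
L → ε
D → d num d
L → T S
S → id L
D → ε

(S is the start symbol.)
Left-factoring is needed when two productions for the same non-terminal
share a common prefix on the right-hand side.

Productions for S:
  S → id D *
  S → id L
Productions for L:
  L → ε
  L → T S
Productions for D:
  D → d num d
  D → ε

Found common prefix 'id' in productions for S

Answer: Yes, S has productions with common prefix 'id'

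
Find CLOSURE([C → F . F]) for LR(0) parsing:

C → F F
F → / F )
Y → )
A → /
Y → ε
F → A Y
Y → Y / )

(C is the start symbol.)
To compute CLOSURE, for each item [A → α.Bβ] where B is a non-terminal, add [B → .γ] for all productions B → γ; repeat for the newly added items until nothing changes.

Start with: [C → F . F]
  [C → F . F] has the dot before F: add [F → . / F )], [F → . A Y]
  [F → . A Y] has the dot before A: add [A → . /]
No further items can be added.

CLOSURE = { [A → . /], [C → F . F], [F → . / F )], [F → . A Y] }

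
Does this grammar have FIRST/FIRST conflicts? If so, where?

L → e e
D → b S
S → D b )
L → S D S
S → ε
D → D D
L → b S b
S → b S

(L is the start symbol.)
A FIRST/FIRST conflict occurs when two productions N → α and N → β for the same non-terminal have FIRST(α) ∩ FIRST(β) ≠ ∅ (with ε ∈ FIRST of a nullable right-hand side, so two nullable alternatives also conflict).

FIRST sets of the non-terminals at (or reachable through a nullable prefix from) the front of some alternative:
  FIRST(S) = { 'b', ε }
  FIRST(D) = { 'b' }

Productions for L:
  L → e e: FIRST = { 'e' }
  L → S D S: FIRST = { 'b' }
  L → b S b: FIRST = { 'b' }
Productions for D:
  D → b S: FIRST = { 'b' }
  D → D D: FIRST = { 'b' }
Productions for S:
  S → D b ): FIRST = { 'b' }
  S → ε: FIRST = { ε }
  S → b S: FIRST = { 'b' }

Conflict for L: L → S D S and L → b S b
  Overlap: { 'b' }
Conflict for D: D → b S and D → D D
  Overlap: { 'b' }
Conflict for S: S → D b ) and S → b S
  Overlap: { 'b' }

Answer: Yes. L → S D S / L → b S b on { 'b' }; D → b S / D → D D on { 'b' }; S → D b ')' / S → b S on { 'b' }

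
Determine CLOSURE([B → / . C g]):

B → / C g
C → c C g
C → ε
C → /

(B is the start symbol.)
Start with: [B → / . C g]
  [B → / . C g] has the dot before C: add [C → . c C g], [C → .], [C → . /]
No further items can be added.

CLOSURE = { [B → / . C g], [C → . /], [C → . c C g], [C → .] }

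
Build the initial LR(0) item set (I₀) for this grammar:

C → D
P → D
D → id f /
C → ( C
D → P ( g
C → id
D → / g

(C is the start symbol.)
{ [C → . ( C], [C → . D], [C → . id], [C' → . C], [D → . / g], [D → . P ( g], [D → . id f /], [P → . D] }

First, augment the grammar with C' → C
I₀ = CLOSURE({ [C' → . C] }):
  [C' → . C] has the dot before C: add [C → . D], [C → . ( C], [C → . id]
  [C → . D] has the dot before D: add [D → . id f /], [D → . P ( g], [D → . / g]
  [D → . P ( g] has the dot before P: add [P → . D]
No further items can be added.

I₀ = { [C → . ( C], [C → . D], [C → . id], [C' → . C], [D → . / g], [D → . P ( g], [D → . id f /], [P → . D] }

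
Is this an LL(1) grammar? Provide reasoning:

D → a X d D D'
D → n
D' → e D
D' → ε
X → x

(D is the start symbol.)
No. Predict set conflict for D': { 'e' }

A grammar is LL(1) if for each non-terminal N with multiple productions, the predict sets of those productions are pairwise disjoint, where PREDICT(N → α) = (FIRST(α) \ {ε}) ∪ (FOLLOW(N) if α ⇒* ε).

Relevant sets:
  FOLLOW(D') = { $, 'e' }

For D:
  PREDICT(D → a X d D D') = { 'a' }
  PREDICT(D → n) = { 'n' }
For D':
  PREDICT(D' → e D) = { 'e' }
  PREDICT(D' → ε) = { $, 'e' }
X has a single production, so nothing to check there.

Conflict found: Predict set conflict for D': { 'e' }
The grammar is NOT LL(1).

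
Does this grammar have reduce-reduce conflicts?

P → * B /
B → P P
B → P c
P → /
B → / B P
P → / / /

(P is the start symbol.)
Yes — I15: [P → / .] vs [P → / / / .]

Augment with P' → P and build the canonical LR(0) collection (I0 = CLOSURE({[P' → . P]}), then GOTO on every symbol after a dot until no new states appear). It has 16 states:
  I0: { [P → . * B /], [P → . / / /], [P → . /], [P' → . P] }  — shift
  I1: { [B → . / B P], [B → . P P], [B → . P c], [P → * . B /], [P → . * B /], [P → . / / /], [P → . /] }  — shift
  I2: { [P → / . / /], [P → / .] }  — shift, reduce
  I3: { [P' → P .] }  — accept
  I4: { [P → / / . /] }  — shift
  I5: { [P → / / / .] }  — reduce
  I6: { [B → . / B P], [B → . P P], [B → . P c], [B → / . B P], [P → . * B /], [P → . / / /], [P → . /], [P → / . / /], [P → / .] }  — shift, reduce
  I7: { [P → * B . /] }  — shift
  I8: { [B → P . P], [B → P . c], [P → . * B /], [P → . / / /], [P → . /] }  — shift
  I9: { [B → P P .] }  — reduce
  I10: { [B → P c .] }  — reduce
  I11: { [P → * B / .] }  — reduce
  I12: { [B → . / B P], [B → . P P], [B → . P c], [B → / . B P], [P → . * B /], [P → . / / /], [P → . /], [P → / . / /], [P → / .], [P → / / . /] }  — shift, reduce
  I13: { [B → / B . P], [P → . * B /], [P → . / / /], [P → . /] }  — shift
  I14: { [B → / B P .] }  — reduce
  I15: { [B → . / B P], [B → . P P], [B → . P c], [B → / . B P], [P → . * B /], [P → . / / /], [P → . /], [P → / . / /], [P → / .], [P → / / . /], [P → / / / .] }  — shift, 2 reduces

I15 contains complete items [P → / .], [P → / / / .] — reduce-reduce conflict.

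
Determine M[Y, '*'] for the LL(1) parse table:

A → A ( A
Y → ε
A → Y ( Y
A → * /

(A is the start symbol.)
To find M[Y, '*'], we find productions for Y where '*' is in the predict set (PREDICT(N → α) = (FIRST(α) \ {ε}) ∪ (FOLLOW(N) if α ⇒* ε)).

Relevant sets:
  FOLLOW(Y) = { $, '(' }

Y → ε: PREDICT = { $, '(' }

M[Y, '*'] is empty (no production applies)

Answer: Empty (error entry)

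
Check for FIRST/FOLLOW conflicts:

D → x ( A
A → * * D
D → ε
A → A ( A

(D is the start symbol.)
Nullable non-terminals: D.

D: nullable alternative(s) D → ε; FOLLOW(D) = { $, '(' }
  D → x ( A: FIRST \ {ε} = { 'x' } — disjoint from FOLLOW(D)
  D → ε: FIRST \ {ε} = { } — this is the only nullable alternative, skip

A has no nullable alternative, so no FIRST/FOLLOW check is needed there.

No FIRST/FOLLOW conflicts found.

Answer: No FIRST/FOLLOW conflicts.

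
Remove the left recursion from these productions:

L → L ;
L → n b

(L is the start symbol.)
L → n b L'
L' → ; L'
L' → ε

L is directly left-recursive. The standard transformation for
  A → A α₁ | ... | A α_m | β₁ | ... | β_n
is
  A  → β₁ A' | ... | β_n A'
  A' → α₁ A' | ... | α_m A' | ε

L → n b becomes L → n b L'
L → L ; becomes L' → ; L'
Add L' → ε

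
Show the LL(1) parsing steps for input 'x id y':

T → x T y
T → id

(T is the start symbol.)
LL(1) parsing maintains a stack (initially the start symbol over $) and the input. At each step: if the stack top is a terminal, match it against the current input token; if it is a non-terminal N, replace it with the RHS of M[N, lookahead] (the unique production whose predict set contains the lookahead).

Stack is shown with the top on the left.

Stack    Input     Action
-------------------------
T $      x id y $  output T → x T y
x T y $  x id y $  match 'x'
T y $    id y $    output T → id
id y $   id y $    match 'id'
y $      y $       match 'y'
$        $         accept

The string is accepted.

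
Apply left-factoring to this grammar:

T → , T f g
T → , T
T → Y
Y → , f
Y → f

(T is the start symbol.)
T → , T T'
T' → f g
T' → ε
T → Y
Y → , f
Y → f

Left-factoring transforms A → αβ₁ | αβ₂ into A → αA' and A' → β₁ | β₂
(α is the longest common prefix among the alternatives). Repeat until
no nonterminal has two alternatives with a common prefix.

Round 1: T has alternatives sharing prefix ', T'. Introduce T': T → , T T'
  Add: T' → f g
  Add: T' → ε

No remaining common prefixes — done.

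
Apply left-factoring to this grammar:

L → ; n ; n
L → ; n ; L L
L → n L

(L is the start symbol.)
Left-factoring transforms A → αβ₁ | αβ₂ into A → αA' and A' → β₁ | β₂
(α is the longest common prefix among the alternatives). Repeat until
no nonterminal has two alternatives with a common prefix.

Round 1: L has alternatives sharing prefix '; n ;'. Introduce L': L → ; n ; L'
  Add: L' → n
  Add: L' → L L

No remaining common prefixes — done.

Resulting grammar:
L → ; n ; L'
L' → n
L' → L L
L → n L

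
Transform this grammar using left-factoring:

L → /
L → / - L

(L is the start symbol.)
Left-factoring transforms A → αβ₁ | αβ₂ into A → αA' and A' → β₁ | β₂
(α is the longest common prefix among the alternatives). Repeat until
no nonterminal has two alternatives with a common prefix.

Round 1: L has alternatives sharing prefix '/'. Introduce L': L → / L'
  Add: L' → ε
  Add: L' → - L

No remaining common prefixes — done.

Resulting grammar:
L → / L'
L' → ε
L' → - L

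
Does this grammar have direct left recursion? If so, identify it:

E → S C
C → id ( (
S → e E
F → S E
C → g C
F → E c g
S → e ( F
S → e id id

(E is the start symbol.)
Direct left recursion occurs when N → N α for some non-terminal N (the right-hand side begins with the left-hand side itself).

E → S C: starts with S
C → id ( (: starts with id
S → e E: starts with e
F → S E: starts with S
C → g C: starts with g
F → E c g: starts with E
S → e ( F: starts with e
S → e id id: starts with e

No direct left recursion found.

Answer: No direct left recursion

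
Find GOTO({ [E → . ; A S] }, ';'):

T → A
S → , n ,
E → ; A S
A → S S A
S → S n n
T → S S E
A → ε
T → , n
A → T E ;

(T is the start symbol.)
GOTO(I, ';') = CLOSURE({ [A → αX.β] : [A → α.Xβ] ∈ I, X = ';' })

Items with dot before ';', with the dot advanced:
  [E → . ; A S] → [E → ; . A S]
Closure of the advanced items:
  [E → ; . A S] has the dot before A: add [A → . S S A], [A → .], [A → . T E ;]
  [A → . S S A] has the dot before S: add [S → . , n ,], [S → . S n n]
  [A → . T E ;] has the dot before T: add [T → . A], [T → . S S E], [T → . , n]

GOTO = { [A → . S S A], [A → . T E ;], [A → .], [E → ; . A S], [S → . , n ,], [S → . S n n], [T → . , n], [T → . A], [T → . S S E] }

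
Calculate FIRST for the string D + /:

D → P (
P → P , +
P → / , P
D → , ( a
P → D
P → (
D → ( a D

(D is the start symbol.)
FIRST sets of the non-terminals involved (from the grammar, by fixed-point iteration):
  FIRST(D) = { '(', ',', '/' }

To compute FIRST(D + /), process the symbols left to right:
Symbol D is a non-terminal. Add FIRST(D) \ {ε} = { '(', ',', '/' }
D is not nullable (ε ∉ FIRST(D)), so stop here.
FIRST(D + /) = { '(', ',', '/' }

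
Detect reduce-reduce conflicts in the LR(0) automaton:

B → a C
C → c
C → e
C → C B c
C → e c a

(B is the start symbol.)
No reduce-reduce conflicts

A reduce-reduce conflict occurs when an LR(0) state has two complete items [A → α .] and [B → β .] — both call for a reduction, and with no lookahead the parser cannot choose between them.

Augment with B' → B and build the canonical LR(0) collection (I0 = CLOSURE({[B' → . B]}), then GOTO on every symbol after a dot until no new states appear). It has 10 states:
  I0: { [B → . a C], [B' → . B] }  — shift
  I1: { [B' → B .] }  — accept
  I2: { [B → a . C], [C → . C B c], [C → . c], [C → . e c a], [C → . e] }  — shift
  I3: { [B → . a C], [B → a C .], [C → C . B c] }  — shift, reduce
  I4: { [C → c .] }  — reduce
  I5: { [C → e . c a], [C → e .] }  — shift, reduce
  I6: { [C → e c . a] }  — shift
  I7: { [C → e c a .] }  — reduce
  I8: { [C → C B . c] }  — shift
  I9: { [C → C B c .] }  — reduce

No state contains more than one complete item.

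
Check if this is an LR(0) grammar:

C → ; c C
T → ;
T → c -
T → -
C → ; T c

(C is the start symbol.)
A grammar is LR(0) if no state in the canonical LR(0) collection has:
  - both a shift item (dot before a terminal) and a complete item (shift-reduce conflict), or
  - two or more complete items (reduce-reduce conflict; the accept item [C' → C .] counts as a complete item here).

Augment with C' → C and build the canonical LR(0) collection (I0 = CLOSURE({[C' → . C]}), then GOTO on every symbol after a dot until no new states appear). It has 10 states:
  I0: { [C → . ; T c], [C → . ; c C], [C' → . C] }  — shift
  I1: { [C → ; . T c], [C → ; . c C], [T → . -], [T → . ;], [T → . c -] }  — shift
  I2: { [C' → C .] }  — accept
  I3: { [T → - .] }  — reduce
  I4: { [T → ; .] }  — reduce
  I5: { [C → ; T . c] }  — shift
  I6: { [C → . ; T c], [C → . ; c C], [C → ; c . C], [T → c . -] }  — shift
  I7: { [T → c - .] }  — reduce
  I8: { [C → ; c C .] }  — reduce
  I9: { [C → ; T c .] }  — reduce

Every state is either a pure shift/goto state or contains exactly one complete item and nothing to shift — no conflicts. The grammar is LR(0).

Answer: Yes, the grammar is LR(0)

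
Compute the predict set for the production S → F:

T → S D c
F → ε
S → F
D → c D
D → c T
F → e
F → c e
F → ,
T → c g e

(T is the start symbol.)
{ ',', 'c', 'e' }

PREDICT(S → F) = (FIRST(RHS) \ {ε}) ∪ (FOLLOW(S) if ε ∈ FIRST(RHS), i.e. RHS ⇒* ε)
FIRST(F) = { ',', 'c', 'e', ε }
FIRST(F) = { ',', 'c', 'e', ε }
ε ∈ FIRST(F) (the right-hand side is nullable), so add FOLLOW(S) = { 'c' }
PREDICT(S → F) = { ',', 'c', 'e' }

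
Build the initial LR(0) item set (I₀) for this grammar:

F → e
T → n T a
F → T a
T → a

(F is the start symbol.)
{ [F → . T a], [F → . e], [F' → . F], [T → . a], [T → . n T a] }

First, augment the grammar with F' → F
I₀ = CLOSURE({ [F' → . F] }):
  [F' → . F] has the dot before F: add [F → . e], [F → . T a]
  [F → . T a] has the dot before T: add [T → . n T a], [T → . a]
No further items can be added.

I₀ = { [F → . T a], [F → . e], [F' → . F], [T → . a], [T → . n T a] }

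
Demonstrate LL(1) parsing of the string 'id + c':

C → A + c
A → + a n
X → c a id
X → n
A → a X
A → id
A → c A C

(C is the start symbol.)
LL(1) parsing maintains a stack (initially the start symbol over $) and the input. At each step: if the stack top is a terminal, match it against the current input token; if it is a non-terminal N, replace it with the RHS of M[N, lookahead] (the unique production whose predict set contains the lookahead).

Stack is shown with the top on the left.

Stack     Input     Action
--------------------------
C $       id + c $  output C → A + c
A + c $   id + c $  output A → id
id + c $  id + c $  match 'id'
+ c $     + c $     match '+'
c $       c $       match 'c'
$         $         accept

The string is accepted.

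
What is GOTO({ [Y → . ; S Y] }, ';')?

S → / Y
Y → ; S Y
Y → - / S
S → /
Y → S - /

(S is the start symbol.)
{ [S → . / Y], [S → . /], [Y → ; . S Y] }

GOTO(I, ';') = CLOSURE({ [A → αX.β] : [A → α.Xβ] ∈ I, X = ';' })

Items with dot before ';', with the dot advanced:
  [Y → . ; S Y] → [Y → ; . S Y]
Closure of the advanced items:
  [Y → ; . S Y] has the dot before S: add [S → . / Y], [S → . /]

GOTO = { [S → . / Y], [S → . /], [Y → ; . S Y] }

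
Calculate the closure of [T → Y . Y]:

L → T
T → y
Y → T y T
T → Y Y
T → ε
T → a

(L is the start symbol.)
To compute CLOSURE, for each item [A → α.Bβ] where B is a non-terminal, add [B → .γ] for all productions B → γ; repeat for the newly added items until nothing changes.

Start with: [T → Y . Y]
  [T → Y . Y] has the dot before Y: add [Y → . T y T]
  [Y → . T y T] has the dot before T: add [T → . y], [T → . Y Y], [T → .], [T → . a]
No further items can be added.

CLOSURE = { [T → . Y Y], [T → . a], [T → . y], [T → .], [T → Y . Y], [Y → . T y T] }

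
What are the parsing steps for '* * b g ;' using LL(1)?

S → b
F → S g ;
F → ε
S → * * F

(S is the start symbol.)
LL(1) parsing maintains a stack (initially the start symbol over $) and the input. At each step: if the stack top is a terminal, match it against the current input token; if it is a non-terminal N, replace it with the RHS of M[N, lookahead] (the unique production whose predict set contains the lookahead).

Stack is shown with the top on the left.

Stack    Input        Action
----------------------------
S $      * * b g ; $  output S → * * F
* * F $  * * b g ; $  match '*'
* F $    * b g ; $    match '*'
F $      b g ; $      output F → S g ;
S g ; $  b g ; $      output S → b
b g ; $  b g ; $      match 'b'
g ; $    g ; $        match 'g'
; $      ; $          match ';'
$        $            accept

The string is accepted.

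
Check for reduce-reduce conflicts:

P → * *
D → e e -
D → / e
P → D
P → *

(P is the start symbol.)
Augment with P' → P and build the canonical LR(0) collection (I0 = CLOSURE({[P' → . P]}), then GOTO on every symbol after a dot until no new states appear). It has 10 states:
  I0: { [D → . / e], [D → . e e -], [P → . * *], [P → . *], [P → . D], [P' → . P] }  — shift
  I1: { [P → * . *], [P → * .] }  — shift, reduce
  I2: { [D → / . e] }  — shift
  I3: { [P → D .] }  — reduce
  I4: { [P' → P .] }  — accept
  I5: { [D → e . e -] }  — shift
  I6: { [D → e e . -] }  — shift
  I7: { [D → e e - .] }  — reduce
  I8: { [D → / e .] }  — reduce
  I9: { [P → * * .] }  — reduce

No state contains more than one complete item.

Answer: No reduce-reduce conflicts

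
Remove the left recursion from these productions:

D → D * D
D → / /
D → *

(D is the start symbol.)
D is directly left-recursive. The standard transformation for
  A → A α₁ | ... | A α_m | β₁ | ... | β_n
is
  A  → β₁ A' | ... | β_n A'
  A' → α₁ A' | ... | α_m A' | ε

D → / / becomes D → / / D'
D → * becomes D → * D'
D → D * D becomes D' → * D D'
Add D' → ε

Resulting grammar:
D → / / D'
D → * D'
D' → * D D'
D' → ε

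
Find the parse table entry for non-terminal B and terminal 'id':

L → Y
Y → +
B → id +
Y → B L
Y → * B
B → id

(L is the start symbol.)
B → id +, B → id

To find M[B, 'id'], we find productions for B where 'id' is in the predict set (PREDICT(N → α) = (FIRST(α) \ {ε}) ∪ (FOLLOW(N) if α ⇒* ε)).

B → id +: PREDICT = { 'id' }
  'id' is in predict set, so this production goes in M[B, 'id']
B → id: PREDICT = { 'id' }
  'id' is in predict set, so this production goes in M[B, 'id']

M[B, 'id'] = B → id +, B → id  (a multiply-defined cell — the grammar is not LL(1))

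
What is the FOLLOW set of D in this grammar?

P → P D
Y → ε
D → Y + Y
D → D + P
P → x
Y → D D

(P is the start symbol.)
In P → P D: D is at the end, add FOLLOW(P)
In D → D + P: D is followed by '+' P, add FIRST('+' P) \ {ε} = { '+' }
In Y → D D: D is followed by D, add FIRST(D) \ {ε} = { '+' }
In Y → D D: D is at the end, add FOLLOW(Y)

The FOLLOW sets referred to above (computed the same way, to a fixed point):
  FOLLOW(P) = { $, '+' }
  FOLLOW(Y) = { $, '+' }

Taking the union: FOLLOW(D) = { $, '+' }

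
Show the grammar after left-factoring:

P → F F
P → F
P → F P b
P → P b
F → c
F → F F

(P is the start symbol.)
P → F P'
P' → F
P' → ε
P' → P b
P → P b
F → c
F → F F

Left-factoring transforms A → αβ₁ | αβ₂ into A → αA' and A' → β₁ | β₂
(α is the longest common prefix among the alternatives). Repeat until
no nonterminal has two alternatives with a common prefix.

Round 1: P has alternatives sharing prefix 'F'. Introduce P': P → F P'
  Add: P' → F
  Add: P' → ε
  Add: P' → P b

No remaining common prefixes — done.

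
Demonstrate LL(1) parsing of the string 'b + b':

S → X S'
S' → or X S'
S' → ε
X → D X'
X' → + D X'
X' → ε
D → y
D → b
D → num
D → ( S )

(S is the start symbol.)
LL(1) parsing maintains a stack (initially the start symbol over $) and the input. At each step: if the stack top is a terminal, match it against the current input token; if it is a non-terminal N, replace it with the RHS of M[N, lookahead] (the unique production whose predict set contains the lookahead).

Stack is shown with the top on the left.

Stack        Input    Action
----------------------------
S $          b + b $  output S → X S'
X S' $       b + b $  output X → D X'
D X' S' $    b + b $  output D → b
b X' S' $    b + b $  match 'b'
X' S' $      + b $    output X' → + D X'
+ D X' S' $  + b $    match '+'
D X' S' $    b $      output D → b
b X' S' $    b $      match 'b'
X' S' $      $        output X' → ε
S' $         $        output S' → ε
$            $        accept

The string is accepted.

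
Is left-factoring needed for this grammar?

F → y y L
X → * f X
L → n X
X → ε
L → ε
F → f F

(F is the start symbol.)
No, left-factoring is not needed

Left-factoring is needed when two productions for the same non-terminal
share a common prefix on the right-hand side.

Productions for F:
  F → y y L
  F → f F
Productions for X:
  X → * f X
  X → ε
Productions for L:
  L → n X
  L → ε

No common prefixes found.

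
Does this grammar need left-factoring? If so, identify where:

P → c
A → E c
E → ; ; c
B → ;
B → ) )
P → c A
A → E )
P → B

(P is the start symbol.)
Yes, P has productions with common prefix 'c'; A has productions with common prefix 'E'

Left-factoring is needed when two productions for the same non-terminal
share a common prefix on the right-hand side.

Productions for P:
  P → c
  P → c A
  P → B
Productions for A:
  A → E c
  A → E )
Productions for B:
  B → ;
  B → ) )

Found common prefix 'c' in productions for P
Found common prefix 'E' in productions for A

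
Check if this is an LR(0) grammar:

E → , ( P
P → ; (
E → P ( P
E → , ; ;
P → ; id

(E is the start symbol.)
Yes, the grammar is LR(0)

Augment with E' → E and build the canonical LR(0) collection (I0 = CLOSURE({[E' → . E]}), then GOTO on every symbol after a dot until no new states appear). It has 13 states:
  I0: { [E → . , ( P], [E → . , ; ;], [E → . P ( P], [E' → . E], [P → . ; (], [P → . ; id] }  — shift
  I1: { [E → , . ( P], [E → , . ; ;] }  — shift
  I2: { [P → ; . (], [P → ; . id] }  — shift
  I3: { [E' → E .] }  — accept
  I4: { [E → P . ( P] }  — shift
  I5: { [E → P ( . P], [P → . ; (], [P → . ; id] }  — shift
  I6: { [E → P ( P .] }  — reduce
  I7: { [P → ; ( .] }  — reduce
  I8: { [P → ; id .] }  — reduce
  I9: { [E → , ( . P], [P → . ; (], [P → . ; id] }  — shift
  I10: { [E → , ; . ;] }  — shift
  I11: { [E → , ; ; .] }  — reduce
  I12: { [E → , ( P .] }  — reduce

Every state is either a pure shift/goto state or contains exactly one complete item and nothing to shift — no conflicts. The grammar is LR(0).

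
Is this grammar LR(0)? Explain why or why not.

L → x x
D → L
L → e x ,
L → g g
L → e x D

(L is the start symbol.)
Yes, the grammar is LR(0)

Augment with L' → L and build the canonical LR(0) collection (I0 = CLOSURE({[L' → . L]}), then GOTO on every symbol after a dot until no new states appear). It has 11 states:
  I0: { [L → . e x ,], [L → . e x D], [L → . g g], [L → . x x], [L' → . L] }  — shift
  I1: { [L' → L .] }  — accept
  I2: { [L → e . x ,], [L → e . x D] }  — shift
  I3: { [L → g . g] }  — shift
  I4: { [L → x . x] }  — shift
  I5: { [L → x x .] }  — reduce
  I6: { [L → g g .] }  — reduce
  I7: { [D → . L], [L → . e x ,], [L → . e x D], [L → . g g], [L → . x x], [L → e x . ,], [L → e x . D] }  — shift
  I8: { [L → e x , .] }  — reduce
  I9: { [L → e x D .] }  — reduce
  I10: { [D → L .] }  — reduce

Every state is either a pure shift/goto state or contains exactly one complete item and nothing to shift — no conflicts. The grammar is LR(0).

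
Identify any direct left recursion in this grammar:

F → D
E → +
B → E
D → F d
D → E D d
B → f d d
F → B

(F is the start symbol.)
Direct left recursion occurs when N → N α for some non-terminal N (the right-hand side begins with the left-hand side itself).

F → D: starts with D
E → +: starts with '+'
B → E: starts with E
D → F d: starts with F
D → E D d: starts with E
B → f d d: starts with f
F → B: starts with B

No direct left recursion found.

Answer: No direct left recursion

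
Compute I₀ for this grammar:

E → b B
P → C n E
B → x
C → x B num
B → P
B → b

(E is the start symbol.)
{ [E → . b B], [E' → . E] }

First, augment the grammar with E' → E
I₀ = CLOSURE({ [E' → . E] }):
  [E' → . E] has the dot before E: add [E → . b B]
No further items can be added.

I₀ = { [E → . b B], [E' → . E] }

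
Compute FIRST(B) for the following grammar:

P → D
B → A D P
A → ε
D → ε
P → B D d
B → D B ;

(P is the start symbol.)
To compute FIRST(B), examine every production with B on the left-hand side, reading each right-hand side left to right until a non-nullable symbol is reached.

FIRST sets of the other non-terminals involved (by the same procedure, iterated to a fixed point):
  FIRST(A) = { ε }
  FIRST(D) = { ε }
  FIRST(P) = { ';', 'd', ε }

From B → A D P:
  - A is a non-terminal: add FIRST(A) \ {ε} = { }
    A is nullable, so continue to the next symbol
  - D is a non-terminal: add FIRST(D) \ {ε} = { }
    D is nullable, so continue to the next symbol
  - P is a non-terminal: add FIRST(P) \ {ε} = { ';', 'd' }
    P is nullable and nothing follows, so the whole right-hand side can vanish: ε ∈ FIRST(B)
From B → D B ;:
  - D is a non-terminal: add FIRST(D) \ {ε} = { }
    D is nullable, so continue to the next symbol
  - B is the symbol being defined: contributes nothing new
    B is nullable, so continue to the next symbol
  - ';' is a terminal: add ';' and stop

Collecting: FIRST(B) = { ';', 'd', ε }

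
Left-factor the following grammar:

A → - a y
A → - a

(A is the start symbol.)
A → - a A'
A' → y
A' → ε

Left-factoring transforms A → αβ₁ | αβ₂ into A → αA' and A' → β₁ | β₂
(α is the longest common prefix among the alternatives). Repeat until
no nonterminal has two alternatives with a common prefix.

Round 1: A has alternatives sharing prefix '- a'. Introduce A': A → - a A'
  Add: A' → y
  Add: A' → ε

No remaining common prefixes — done.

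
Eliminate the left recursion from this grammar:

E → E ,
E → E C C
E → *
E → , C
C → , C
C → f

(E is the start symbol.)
E → * E'
E → , C E'
E' → , E'
E' → C C E'
E' → ε
C → , C
C → f

E is directly left-recursive. The standard transformation for
  A → A α₁ | ... | A α_m | β₁ | ... | β_n
is
  A  → β₁ A' | ... | β_n A'
  A' → α₁ A' | ... | α_m A' | ε

E → * becomes E → * E'
E → , C becomes E → , C E'
E → E , becomes E' → , E'
E → E C C becomes E' → C C E'
Add E' → ε

Productions for other non-terminals are unchanged:
  C → , C
  C → f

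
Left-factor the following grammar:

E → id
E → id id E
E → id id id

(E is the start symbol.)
E → id E'
E' → ε
E' → id E''
E'' → E
E'' → id

Left-factoring transforms A → αβ₁ | αβ₂ into A → αA' and A' → β₁ | β₂
(α is the longest common prefix among the alternatives). Repeat until
no nonterminal has two alternatives with a common prefix.

Round 1: E has alternatives sharing prefix 'id'. Introduce E': E → id E'
  Add: E' → ε
  Add: E' → id E
  Add: E' → id id

Round 2: E' has alternatives sharing prefix 'id'. Introduce E'': E' → id E''
  Add: E'' → E
  Add: E'' → id

No remaining common prefixes — done.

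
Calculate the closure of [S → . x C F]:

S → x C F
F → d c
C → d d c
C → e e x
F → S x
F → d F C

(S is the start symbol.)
{ [S → . x C F] }

To compute CLOSURE, for each item [A → α.Bβ] where B is a non-terminal, add [B → .γ] for all productions B → γ; repeat for the newly added items until nothing changes.

Start with: [S → . x C F]
The dot precedes the terminal x, so nothing is added.

CLOSURE = { [S → . x C F] }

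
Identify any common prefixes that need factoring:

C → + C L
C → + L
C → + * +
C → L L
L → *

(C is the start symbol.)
Yes, C has productions with common prefix '+'

Left-factoring is needed when two productions for the same non-terminal
share a common prefix on the right-hand side.

Productions for C:
  C → + C L
  C → + L
  C → + * +
  C → L L

Found common prefix '+' in productions for C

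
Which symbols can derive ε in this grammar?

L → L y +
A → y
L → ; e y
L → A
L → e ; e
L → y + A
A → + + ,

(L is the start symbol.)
None

A non-terminal is nullable if it can derive ε (the empty string): either it has an ε-production, or it has a production whose right-hand side consists entirely of nullable non-terminals.

There are no ε-productions, so no non-terminal can derive ε.
No non-terminals are nullable.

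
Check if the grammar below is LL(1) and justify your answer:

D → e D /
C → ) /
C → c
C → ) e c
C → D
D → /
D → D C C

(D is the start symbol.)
No. Predict set conflict for D: { 'e' }

A grammar is LL(1) if for each non-terminal N with multiple productions, the predict sets of those productions are pairwise disjoint, where PREDICT(N → α) = (FIRST(α) \ {ε}) ∪ (FOLLOW(N) if α ⇒* ε).

Relevant sets:
  FIRST(D) = { '/', 'e' }

For D:
  PREDICT(D → e D '/') = { 'e' }
  PREDICT(D → '/') = { '/' }
  PREDICT(D → D C C) = { '/', 'e' }
For C:
  PREDICT(C → ')' '/') = { ')' }
  PREDICT(C → c) = { 'c' }
  PREDICT(C → ')' e c) = { ')' }
  PREDICT(C → D) = { '/', 'e' }

Conflict found: Predict set conflict for D: { 'e' }
The grammar is NOT LL(1).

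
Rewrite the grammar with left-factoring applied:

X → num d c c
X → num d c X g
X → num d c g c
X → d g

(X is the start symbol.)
Left-factoring transforms A → αβ₁ | αβ₂ into A → αA' and A' → β₁ | β₂
(α is the longest common prefix among the alternatives). Repeat until
no nonterminal has two alternatives with a common prefix.

Round 1: X has alternatives sharing prefix 'num d c'. Introduce X': X → num d c X'
  Add: X' → c
  Add: X' → X g
  Add: X' → g c

No remaining common prefixes — done.

Resulting grammar:
X → num d c X'
X' → c
X' → X g
X' → g c
X → d g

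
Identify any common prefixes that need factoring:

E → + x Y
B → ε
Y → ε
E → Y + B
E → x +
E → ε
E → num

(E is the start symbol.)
Left-factoring is needed when two productions for the same non-terminal
share a common prefix on the right-hand side.

Productions for E:
  E → + x Y
  E → Y + B
  E → x +
  E → ε
  E → num

No common prefixes found.

Answer: No, left-factoring is not needed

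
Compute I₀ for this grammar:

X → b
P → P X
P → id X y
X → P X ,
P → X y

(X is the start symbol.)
First, augment the grammar with X' → X
I₀ = CLOSURE({ [X' → . X] }):
  [X' → . X] has the dot before X: add [X → . b], [X → . P X ,]
  [X → . P X ,] has the dot before P: add [P → . P X], [P → . id X y], [P → . X y]
No further items can be added.

I₀ = { [P → . P X], [P → . X y], [P → . id X y], [X → . P X ,], [X → . b], [X' → . X] }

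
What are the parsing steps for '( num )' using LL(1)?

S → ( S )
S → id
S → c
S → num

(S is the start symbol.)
Stack is shown with the top on the left.

Stack    Input      Action
--------------------------
S $      ( num ) $  output S → ( S )
( S ) $  ( num ) $  match '('
S ) $    num ) $    output S → num
num ) $  num ) $    match 'num'
) $      ) $        match ')'
$        $          accept

The string is accepted.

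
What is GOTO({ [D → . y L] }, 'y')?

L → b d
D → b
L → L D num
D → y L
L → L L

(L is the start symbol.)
GOTO(I, 'y') = CLOSURE({ [A → αX.β] : [A → α.Xβ] ∈ I, X = 'y' })

Items with dot before 'y', with the dot advanced:
  [D → . y L] → [D → y . L]
Closure of the advanced items:
  [D → y . L] has the dot before L: add [L → . b d], [L → . L D num], [L → . L L]

GOTO = { [D → y . L], [L → . L D num], [L → . L L], [L → . b d] }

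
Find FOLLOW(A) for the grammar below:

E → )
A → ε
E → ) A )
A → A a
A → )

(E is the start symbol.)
{ ')', 'a' }

To compute FOLLOW(A), find every occurrence of A on a right-hand side N → α A β: add FIRST(β) \ {ε}, and if β is empty or nullable also add FOLLOW(N). Iterate to a fixed point.

In E → ) A ): A is followed by ')', add FIRST(')') \ {ε} = { ')' }
In A → A a: A is followed by a, add FIRST(a) \ {ε} = { 'a' }

Taking the union: FOLLOW(A) = { ')', 'a' }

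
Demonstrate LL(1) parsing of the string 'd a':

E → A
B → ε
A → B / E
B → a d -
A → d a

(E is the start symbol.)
Stack is shown with the top on the left.

Stack  Input  Action
--------------------
E $    d a $  output E → A
A $    d a $  output A → d a
d a $  d a $  match 'd'
a $    a $    match 'a'
$      $      accept

The string is accepted.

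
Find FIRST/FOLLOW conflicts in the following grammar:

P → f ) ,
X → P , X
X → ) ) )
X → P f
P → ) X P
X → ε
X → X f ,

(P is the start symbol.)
A FIRST/FOLLOW conflict occurs when a non-terminal N has a nullable alternative N → β (β ⇒* ε) and another alternative N → α with FIRST(α) ∩ FOLLOW(N) ≠ ∅: on such a lookahead the parser cannot decide between expanding α and letting N vanish via β.

Nullable non-terminals: X.
FIRST sets used below: FIRST(P) = { ')', 'f' }, FIRST(X) = { ')', 'f', ε }

X: nullable alternative(s) X → ε; FOLLOW(X) = { ')', 'f' }
  X → P , X: FIRST \ {ε} = { ')', 'f' } — overlaps FOLLOW(X) on { ')', 'f' }: CONFLICT
  X → ) ) ): FIRST \ {ε} = { ')' } — overlaps FOLLOW(X) on { ')' }: CONFLICT
  X → P f: FIRST \ {ε} = { ')', 'f' } — overlaps FOLLOW(X) on { ')', 'f' }: CONFLICT
  X → ε: FIRST \ {ε} = { } — this is the only nullable alternative, skip
  X → X f ,: FIRST \ {ε} = { ')', 'f' } — overlaps FOLLOW(X) on { ')', 'f' }: CONFLICT

P has no nullable alternative, so no FIRST/FOLLOW check is needed there.

So the grammar has 4 FIRST/FOLLOW conflicts (marked CONFLICT above).

Answer: Yes. X → P ',' X with FOLLOW(X) on { ')', 'f' }; X → ')' ')' ')' with FOLLOW(X) on { ')' }; X → P f with FOLLOW(X) on { ')', 'f' }; X → X f ',' with FOLLOW(X) on { ')', 'f' }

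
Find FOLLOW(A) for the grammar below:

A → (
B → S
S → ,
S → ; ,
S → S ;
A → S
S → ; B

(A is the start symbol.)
{ $ }

To compute FOLLOW(A), find every occurrence of A on a right-hand side N → α A β: add FIRST(β) \ {ε}, and if β is empty or nullable also add FOLLOW(N). Iterate to a fixed point.

A is the start symbol, so $ ∈ FOLLOW(A).
A does not occur on any right-hand side.

Taking the union: FOLLOW(A) = { $ }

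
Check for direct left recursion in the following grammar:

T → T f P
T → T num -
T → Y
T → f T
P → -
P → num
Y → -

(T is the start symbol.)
Yes, T is left-recursive

T → T f P: LEFT RECURSIVE (starts with T)
T → T num -: LEFT RECURSIVE (starts with T)
T → Y: starts with Y
T → f T: starts with f
P → -: starts with '-'
P → num: starts with num
Y → -: starts with '-'

The grammar has direct left recursion on: T.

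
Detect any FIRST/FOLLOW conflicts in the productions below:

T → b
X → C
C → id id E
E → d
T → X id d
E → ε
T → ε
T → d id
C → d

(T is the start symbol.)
A FIRST/FOLLOW conflict occurs when a non-terminal N has a nullable alternative N → β (β ⇒* ε) and another alternative N → α with FIRST(α) ∩ FOLLOW(N) ≠ ∅: on such a lookahead the parser cannot decide between expanding α and letting N vanish via β.

Nullable non-terminals: E, T.
FIRST sets used below: FIRST(X) = { 'd', 'id' }

E: nullable alternative(s) E → ε; FOLLOW(E) = { 'id' }
  E → d: FIRST \ {ε} = { 'd' } — disjoint from FOLLOW(E)
  E → ε: FIRST \ {ε} = { } — this is the only nullable alternative, skip

T: nullable alternative(s) T → ε; FOLLOW(T) = { $ }
  T → b: FIRST \ {ε} = { 'b' } — disjoint from FOLLOW(T)
  T → X id d: FIRST \ {ε} = { 'd', 'id' } — disjoint from FOLLOW(T)
  T → ε: FIRST \ {ε} = { } — this is the only nullable alternative, skip
  T → d id: FIRST \ {ε} = { 'd' } — disjoint from FOLLOW(T)

C, X have no nullable alternative, so no FIRST/FOLLOW check is needed there.

No FIRST/FOLLOW conflicts found.

Answer: No FIRST/FOLLOW conflicts.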